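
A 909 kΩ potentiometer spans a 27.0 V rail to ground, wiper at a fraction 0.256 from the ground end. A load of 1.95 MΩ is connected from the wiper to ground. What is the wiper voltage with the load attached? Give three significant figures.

The wiper splits the pot into (1−α)R = 676.3 kΩ above and αR = 232.7 kΩ below.
Lower section ‖ load = 207.9 kΩ.
V_wiper = 27.0 × 207.9/(676.3 + 207.9) = 6.35 V.

V ≈ 6.35 V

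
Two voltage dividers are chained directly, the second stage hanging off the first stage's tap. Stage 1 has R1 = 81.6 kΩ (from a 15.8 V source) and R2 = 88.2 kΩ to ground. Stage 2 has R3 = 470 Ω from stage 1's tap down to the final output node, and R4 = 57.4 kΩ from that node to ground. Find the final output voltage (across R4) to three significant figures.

V_out ≈ 4.70 V

Stage 2 presents R3+R4 = 57870 Ω as a load on stage 1's tap.
Stage 1's lower leg becomes R2‖(R3+R4) = 34940 Ω, so V_mid = 15.8 × 34940/116500 = 4.737 V.
Stage 2 is itself unloaded: V_out = V_mid × R4/(R3+R4) = 4.737 × 57400/57870 = 4.70 V.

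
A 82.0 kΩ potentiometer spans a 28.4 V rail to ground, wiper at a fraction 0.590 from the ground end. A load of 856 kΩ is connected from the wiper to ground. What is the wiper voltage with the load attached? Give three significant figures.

The wiper splits the pot into (1−α)R = 33.62 kΩ above and αR = 48.38 kΩ below.
Lower section ‖ load = 45.79 kΩ.
V_wiper = 28.4 × 45.79/(33.62 + 45.79) = 16.4 V.

V ≈ 16.4 V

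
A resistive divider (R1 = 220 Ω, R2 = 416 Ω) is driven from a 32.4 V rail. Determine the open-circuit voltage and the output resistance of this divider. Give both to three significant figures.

V_th is the open-circuit tap voltage: 32.4 × 416/(220 + 416) = 21.2 V.
With the supply zeroed, R1 and R2 appear in parallel from the tap: R_th = R1‖R2 = (220 × 416)/636.0 = 144 Ω.

V_th = 21.2 V, R_th = 144 Ω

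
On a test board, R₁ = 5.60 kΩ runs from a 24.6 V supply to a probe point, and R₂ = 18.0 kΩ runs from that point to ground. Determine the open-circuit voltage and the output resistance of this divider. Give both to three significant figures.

V_th is the open-circuit tap voltage: 24.6 × 18.0/(5.60 + 18.0) = 18.8 V.
With the supply zeroed, R₁ and R₂ appear in parallel from the tap: R_th = R₁‖R₂ = (5.60 × 18.0)/23.60 = 4.27 kΩ.

V_th = 18.8 V, R_th = 4.27 kΩ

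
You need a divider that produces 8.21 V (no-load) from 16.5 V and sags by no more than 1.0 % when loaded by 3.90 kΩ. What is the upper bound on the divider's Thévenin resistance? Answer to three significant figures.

Loading drop = R_th/(R_th + R_L) ≤ 0.0100, so R_th ≤ R_L · ε/(1−ε) = 3.90 kΩ × 0.0100/0.9900 = 39.4 Ω.

R_th ≤ 39.4 Ω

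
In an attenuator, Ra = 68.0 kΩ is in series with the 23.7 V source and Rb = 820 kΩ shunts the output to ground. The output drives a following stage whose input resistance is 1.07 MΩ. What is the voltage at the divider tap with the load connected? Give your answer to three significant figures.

V_out ≈ 20.7 V

The load sits in parallel with Rb: Rb‖R_L = (820 × 1070) / (820 + 1070) = 464.2 kΩ.
V_out = 23.7 × 464.2 / (68.0 + 464.2) = 23.7 × 464.2/532.2 = 20.7 V.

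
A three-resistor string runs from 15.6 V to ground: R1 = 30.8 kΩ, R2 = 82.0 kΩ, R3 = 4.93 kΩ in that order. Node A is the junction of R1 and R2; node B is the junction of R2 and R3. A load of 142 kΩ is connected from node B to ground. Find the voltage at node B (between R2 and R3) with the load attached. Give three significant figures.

V ≈ 0.632 V

At node B, R3 is in parallel with the load: R3‖R_L = 4.765 kΩ.
Below node A the resistance is R2 + (R3‖R_L) = 86.76 kΩ, so V_A = 15.6 × 86.76/117.6 = 11.51 V.
Then V_B = V_A × (R3‖R_L)/(R2 + R3‖R_L) = 11.51 × 4.765/86.76 = 0.632 V.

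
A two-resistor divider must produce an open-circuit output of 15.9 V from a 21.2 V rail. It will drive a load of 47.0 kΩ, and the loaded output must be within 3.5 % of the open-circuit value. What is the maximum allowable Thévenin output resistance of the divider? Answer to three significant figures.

Loading drop = R_th/(R_th + R_L) ≤ 0.0350, so R_th ≤ R_L · ε/(1−ε) = 47.0 kΩ × 0.0350/0.9650 = 1.70 kΩ.
(Any R1, R2 with R2/(R1+R2) = 0.750 and R1‖R2 ≤ 1.70 kΩ will meet the spec.)

R_th ≤ 1.70 kΩ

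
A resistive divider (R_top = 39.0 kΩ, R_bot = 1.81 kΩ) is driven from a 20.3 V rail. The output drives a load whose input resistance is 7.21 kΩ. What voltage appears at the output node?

V_out ≈ 0.726 V

The load sits in parallel with R_bot: R_bot‖R_L = (1.81 × 7.21) / (1.81 + 7.21) = 1.447 kΩ.
V_out = 20.3 × 1.447 / (39.0 + 1.447) = 20.3 × 1.447/40.45 = 0.726 V.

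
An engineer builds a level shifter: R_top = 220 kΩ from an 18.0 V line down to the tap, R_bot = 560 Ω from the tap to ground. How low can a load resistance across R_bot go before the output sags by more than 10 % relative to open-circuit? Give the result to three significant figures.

Output resistance R_th = R_top‖R_bot = (220000 × 560)/220600 = 558.6 Ω.
The fractional drop is R_th/(R_th + R_L); requiring this ≤ 0.100 gives R_L ≥ R_th(1/0.100 − 1) = 558.6 × 9.000 = 5.03 kΩ.

R_L(min) ≈ 5.03 kΩ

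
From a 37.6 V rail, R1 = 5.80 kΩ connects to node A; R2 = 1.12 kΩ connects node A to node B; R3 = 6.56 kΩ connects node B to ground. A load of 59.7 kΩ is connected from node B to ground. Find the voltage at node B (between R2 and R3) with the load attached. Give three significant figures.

V ≈ 17.3 V

At node B, R3 is in parallel with the load: R3‖R_L = 5.911 kΩ.
Below node A the resistance is R2 + (R3‖R_L) = 7.031 kΩ, so V_A = 37.6 × 7.031/12.83 = 20.60 V.
Then V_B = V_A × (R3‖R_L)/(R2 + R3‖R_L) = 20.60 × 5.911/7.031 = 17.3 V.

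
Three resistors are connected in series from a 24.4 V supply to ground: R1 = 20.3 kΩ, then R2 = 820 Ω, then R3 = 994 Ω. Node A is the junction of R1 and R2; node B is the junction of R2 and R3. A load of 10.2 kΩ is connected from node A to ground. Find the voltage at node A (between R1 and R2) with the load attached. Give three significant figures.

V ≈ 1.72 V

Below node A the series string R2+R3 = 1814 Ω sits in parallel with the 10200 Ω load: 1540 Ω.
V_A = 24.4 × 1540/(20300 + 1540) = 1.72 V.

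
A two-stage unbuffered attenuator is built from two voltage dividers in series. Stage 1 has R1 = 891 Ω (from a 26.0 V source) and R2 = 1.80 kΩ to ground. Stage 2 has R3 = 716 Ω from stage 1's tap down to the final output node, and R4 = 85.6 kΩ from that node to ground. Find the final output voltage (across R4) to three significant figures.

Stage 2 presents R3+R4 = 86320 Ω as a load on stage 1's tap.
Stage 1's lower leg becomes R2‖(R3+R4) = 1763 Ω, so V_mid = 26.0 × 1763/2654 = 17.27 V.
Stage 2 is itself unloaded: V_out = V_mid × R4/(R3+R4) = 17.27 × 85600/86320 = 17.1 V.

V_out ≈ 17.1 V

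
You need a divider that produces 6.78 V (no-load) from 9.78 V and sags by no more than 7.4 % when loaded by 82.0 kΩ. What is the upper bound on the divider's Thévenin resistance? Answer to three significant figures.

Loading drop = R_th/(R_th + R_L) ≤ 0.0740, so R_th ≤ R_L · ε/(1−ε) = 82.0 kΩ × 0.0740/0.9260 = 6.55 kΩ.
(Any R1, R2 with R2/(R1+R2) = 0.693 and R1‖R2 ≤ 6.55 kΩ will meet the spec.)

R_th ≤ 6.55 kΩ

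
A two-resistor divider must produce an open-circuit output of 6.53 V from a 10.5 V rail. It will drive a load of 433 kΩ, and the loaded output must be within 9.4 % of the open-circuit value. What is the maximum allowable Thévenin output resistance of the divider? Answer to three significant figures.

Loading drop = R_th/(R_th + R_L) ≤ 0.0940, so R_th ≤ R_L · ε/(1−ε) = 433 kΩ × 0.0940/0.9060 = 44.9 kΩ.

R_th ≤ 44.9 kΩ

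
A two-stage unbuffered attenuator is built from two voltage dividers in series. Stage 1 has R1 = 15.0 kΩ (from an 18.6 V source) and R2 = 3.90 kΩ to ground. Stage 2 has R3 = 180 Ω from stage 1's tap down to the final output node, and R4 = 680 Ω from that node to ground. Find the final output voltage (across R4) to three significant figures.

V_out ≈ 0.660 V

Stage 2 presents R3+R4 = 860.0 Ω as a load on stage 1's tap.
Stage 1's lower leg becomes R2‖(R3+R4) = 704.6 Ω, so V_mid = 18.6 × 704.6/15700 = 0.8345 V.
Stage 2 is itself unloaded: V_out = V_mid × R4/(R3+R4) = 0.8345 × 680/860.0 = 0.660 V.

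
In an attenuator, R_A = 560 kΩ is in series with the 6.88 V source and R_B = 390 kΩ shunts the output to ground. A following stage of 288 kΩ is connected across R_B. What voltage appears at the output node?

V_out ≈ 1.57 V

The load sits in parallel with R_B: R_B‖R_L = (390 × 288) / (390 + 288) = 165.7 kΩ.
V_out = 6.88 × 165.7 / (560 + 165.7) = 6.88 × 165.7/725.7 = 1.57 V.
(Unloaded it would have been 2.82 V.)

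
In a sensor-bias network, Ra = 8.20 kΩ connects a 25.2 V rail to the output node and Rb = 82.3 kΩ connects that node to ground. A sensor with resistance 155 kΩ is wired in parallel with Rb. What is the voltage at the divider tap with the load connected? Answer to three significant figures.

V_out ≈ 21.9 V

The load sits in parallel with Rb: Rb‖R_L = (82.3 × 155) / (82.3 + 155) = 53.76 kΩ.
V_out = 25.2 × 53.76 / (8.20 + 53.76) = 25.2 × 53.76/61.96 = 21.9 V.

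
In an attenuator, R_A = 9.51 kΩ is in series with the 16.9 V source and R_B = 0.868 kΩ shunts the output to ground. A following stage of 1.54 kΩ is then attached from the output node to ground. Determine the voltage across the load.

The load sits in parallel with R_B: R_B‖R_L = (868 × 1540) / (868 + 1540) = 555.1 Ω.
V_out = 16.9 × 555.1 / (9510 + 555.1) = 16.9 × 555.1/10070 = 0.932 V.

V_out ≈ 0.932 V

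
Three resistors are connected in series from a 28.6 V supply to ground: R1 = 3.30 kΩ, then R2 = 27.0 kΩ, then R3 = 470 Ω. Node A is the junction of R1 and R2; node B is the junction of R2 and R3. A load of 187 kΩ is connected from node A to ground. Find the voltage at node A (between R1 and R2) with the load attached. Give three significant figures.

Below node A the series string R2+R3 = 27470 Ω sits in parallel with the 187000 Ω load: 23950 Ω.
V_A = 28.6 × 23950/(3300 + 23950) = 25.1 V.

V ≈ 25.1 V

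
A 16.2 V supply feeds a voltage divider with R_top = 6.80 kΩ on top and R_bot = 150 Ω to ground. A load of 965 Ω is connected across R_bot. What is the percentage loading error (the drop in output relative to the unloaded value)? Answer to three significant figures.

The divider's output (Thévenin) resistance is R_top‖R_bot = 146.8 Ω.
Fractional drop under load = R_th/(R_th + R_L) = 146.8 / (146.8 + 965) = 0.1320.
So the output falls by 13.2 %.

13.2 %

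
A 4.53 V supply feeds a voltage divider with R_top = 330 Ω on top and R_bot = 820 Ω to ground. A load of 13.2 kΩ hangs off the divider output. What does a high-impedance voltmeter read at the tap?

V_out ≈ 3.17 V

The load sits in parallel with R_bot: R_bot‖R_L = (820 × 13200) / (820 + 13200) = 772.0 Ω.
V_out = 4.53 × 772.0 / (330 + 772.0) = 4.53 × 772.0/1102 = 3.17 V.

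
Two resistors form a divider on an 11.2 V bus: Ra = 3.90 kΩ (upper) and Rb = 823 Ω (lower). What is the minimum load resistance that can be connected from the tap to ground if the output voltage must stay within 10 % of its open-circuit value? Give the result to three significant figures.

Output resistance R_th = Ra‖Rb = (3900 × 823)/4723 = 679.6 Ω.
The fractional drop is R_th/(R_th + R_L); requiring this ≤ 0.100 gives R_L ≥ R_th(1/0.100 − 1) = 679.6 × 9.000 = 6.12 kΩ.

R_L(min) ≈ 6.12 kΩ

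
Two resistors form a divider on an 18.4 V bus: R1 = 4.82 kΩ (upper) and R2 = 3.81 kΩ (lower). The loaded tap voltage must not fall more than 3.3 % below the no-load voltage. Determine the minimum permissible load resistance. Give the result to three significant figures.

Output resistance R_th = R1‖R2 = (4.82 × 3.81)/8.630 = 2.128 kΩ.
The fractional drop is R_th/(R_th + R_L); requiring this ≤ 0.0330 gives R_L ≥ R_th(1/0.0330 − 1) = 2.128 × 29.30 = 62.4 kΩ.

R_L(min) ≈ 62.4 kΩ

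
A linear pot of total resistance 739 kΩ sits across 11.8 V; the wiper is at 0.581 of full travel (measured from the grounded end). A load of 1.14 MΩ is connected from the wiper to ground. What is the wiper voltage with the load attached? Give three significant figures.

The wiper splits the pot into (1−α)R = 309.6 kΩ above and αR = 429.4 kΩ below.
Lower section ‖ load = 311.9 kΩ.
V_wiper = 11.8 × 311.9/(309.6 + 311.9) = 5.92 V.

V ≈ 5.92 V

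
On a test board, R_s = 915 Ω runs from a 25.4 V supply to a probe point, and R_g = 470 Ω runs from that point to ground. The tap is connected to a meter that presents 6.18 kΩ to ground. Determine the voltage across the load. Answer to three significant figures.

The load sits in parallel with R_g: R_g‖R_L = (470 × 6180) / (470 + 6180) = 436.8 Ω.
V_out = 25.4 × 436.8 / (915 + 436.8) = 25.4 × 436.8/1352 = 8.21 V.
(Unloaded it would have been 8.62 V.)

V_out ≈ 8.21 V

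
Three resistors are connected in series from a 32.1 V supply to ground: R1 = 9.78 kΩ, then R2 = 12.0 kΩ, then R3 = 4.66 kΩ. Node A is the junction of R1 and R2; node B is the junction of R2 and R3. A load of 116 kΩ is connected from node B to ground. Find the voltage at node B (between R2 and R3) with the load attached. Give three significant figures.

At node B, R3 is in parallel with the load: R3‖R_L = 4.480 kΩ.
Below node A the resistance is R2 + (R3‖R_L) = 16.48 kΩ, so V_A = 32.1 × 16.48/26.26 = 20.15 V.
Then V_B = V_A × (R3‖R_L)/(R2 + R3‖R_L) = 20.15 × 4.480/16.48 = 5.48 V.

V ≈ 5.48 V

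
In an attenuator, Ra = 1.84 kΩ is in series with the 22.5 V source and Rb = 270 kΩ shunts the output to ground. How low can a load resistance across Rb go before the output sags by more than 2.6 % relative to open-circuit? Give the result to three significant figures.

R_L(min) ≈ 68.5 kΩ

Output resistance R_th = Ra‖Rb = (1.84 × 270)/271.8 = 1.828 kΩ.
The fractional drop is R_th/(R_th + R_L); requiring this ≤ 0.0260 gives R_L ≥ R_th(1/0.0260 − 1) = 1.828 × 37.46 = 68.5 kΩ.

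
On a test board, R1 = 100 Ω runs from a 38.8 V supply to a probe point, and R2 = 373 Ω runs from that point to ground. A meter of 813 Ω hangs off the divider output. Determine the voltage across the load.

The load sits in parallel with R2: R2‖R_L = (373 × 813) / (373 + 813) = 255.7 Ω.
V_out = 38.8 × 255.7 / (100 + 255.7) = 38.8 × 255.7/355.7 = 27.9 V.

V_out ≈ 27.9 V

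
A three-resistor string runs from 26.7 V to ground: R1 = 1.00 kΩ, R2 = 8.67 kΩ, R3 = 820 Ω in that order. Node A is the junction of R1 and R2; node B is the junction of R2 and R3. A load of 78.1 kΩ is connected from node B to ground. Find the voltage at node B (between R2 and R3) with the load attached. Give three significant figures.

At node B, R3 is in parallel with the load: R3‖R_L = 811.5 Ω.
Below node A the resistance is R2 + (R3‖R_L) = 9481 Ω, so V_A = 26.7 × 9481/10480 = 24.15 V.
Then V_B = V_A × (R3‖R_L)/(R2 + R3‖R_L) = 24.15 × 811.5/9481 = 2.07 V.

V ≈ 2.07 V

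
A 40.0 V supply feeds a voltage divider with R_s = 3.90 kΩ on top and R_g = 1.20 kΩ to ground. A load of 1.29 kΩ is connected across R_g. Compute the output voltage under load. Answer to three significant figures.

The load sits in parallel with R_g: R_g‖R_L = (1.20 × 1.29) / (1.20 + 1.29) = 0.6217 kΩ.
V_out = 40.0 × 0.6217 / (3.90 + 0.6217) = 40.0 × 0.6217/4.522 = 5.50 V.
(Unloaded it would have been 9.41 V.)

V_out ≈ 5.50 V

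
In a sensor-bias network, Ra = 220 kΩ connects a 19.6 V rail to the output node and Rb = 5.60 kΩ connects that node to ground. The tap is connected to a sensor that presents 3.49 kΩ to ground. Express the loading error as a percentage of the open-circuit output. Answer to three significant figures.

61.0 %

The divider's output (Thévenin) resistance is Ra‖Rb = 5.461 kΩ.
Fractional drop under load = R_th/(R_th + R_L) = 5.461 / (5.461 + 3.49) = 0.6101.
So the output falls by 61.0 %.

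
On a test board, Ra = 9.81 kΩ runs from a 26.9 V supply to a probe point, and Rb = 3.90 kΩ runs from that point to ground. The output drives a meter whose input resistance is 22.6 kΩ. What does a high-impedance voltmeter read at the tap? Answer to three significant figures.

The load sits in parallel with Rb: Rb‖R_L = (3.90 × 22.6) / (3.90 + 22.6) = 3.326 kΩ.
V_out = 26.9 × 3.326 / (9.81 + 3.326) = 26.9 × 3.326/13.14 = 6.81 V.
(Unloaded it would have been 7.65 V.)

V_out ≈ 6.81 V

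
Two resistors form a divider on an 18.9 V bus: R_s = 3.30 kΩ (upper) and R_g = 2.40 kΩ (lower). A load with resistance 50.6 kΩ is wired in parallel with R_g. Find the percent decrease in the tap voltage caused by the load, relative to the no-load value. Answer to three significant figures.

2.67 %

The divider's output (Thévenin) resistance is R_s‖R_g = 1.389 kΩ.
Fractional drop under load = R_th/(R_th + R_L) = 1.389 / (1.389 + 50.6) = 0.02673.
So the output falls by 2.67 %.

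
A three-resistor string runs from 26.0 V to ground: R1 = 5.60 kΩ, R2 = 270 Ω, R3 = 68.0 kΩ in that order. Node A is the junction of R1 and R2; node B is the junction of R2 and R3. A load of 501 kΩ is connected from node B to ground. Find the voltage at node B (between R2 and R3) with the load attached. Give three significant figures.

At node B, R3 is in parallel with the load: R3‖R_L = 59870 Ω.
Below node A the resistance is R2 + (R3‖R_L) = 60140 Ω, so V_A = 26.0 × 60140/65740 = 23.79 V.
Then V_B = V_A × (R3‖R_L)/(R2 + R3‖R_L) = 23.79 × 59870/60140 = 23.7 V.

V ≈ 23.7 V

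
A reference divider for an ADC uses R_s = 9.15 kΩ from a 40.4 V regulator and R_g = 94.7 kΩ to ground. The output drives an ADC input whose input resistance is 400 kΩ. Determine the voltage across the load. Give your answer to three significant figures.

The load sits in parallel with R_g: R_g‖R_L = (94.7 × 400) / (94.7 + 400) = 76.57 kΩ.
V_out = 40.4 × 76.57 / (9.15 + 76.57) = 40.4 × 76.57/85.72 = 36.1 V.

V_out ≈ 36.1 V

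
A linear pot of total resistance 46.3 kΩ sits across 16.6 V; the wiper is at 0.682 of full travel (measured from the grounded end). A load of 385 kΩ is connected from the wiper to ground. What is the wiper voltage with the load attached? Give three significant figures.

V ≈ 11.0 V

The wiper splits the pot into (1−α)R = 14.72 kΩ above and αR = 31.58 kΩ below.
Lower section ‖ load = 29.18 kΩ.
V_wiper = 16.6 × 29.18/(14.72 + 29.18) = 11.0 V.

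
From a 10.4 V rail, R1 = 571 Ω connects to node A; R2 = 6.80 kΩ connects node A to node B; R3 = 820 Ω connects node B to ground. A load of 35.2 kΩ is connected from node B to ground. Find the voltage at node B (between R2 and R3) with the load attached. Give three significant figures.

At node B, R3 is in parallel with the load: R3‖R_L = 801.3 Ω.
Below node A the resistance is R2 + (R3‖R_L) = 7601 Ω, so V_A = 10.4 × 7601/8172 = 9.673 V.
Then V_B = V_A × (R3‖R_L)/(R2 + R3‖R_L) = 9.673 × 801.3/7601 = 1.02 V.

V ≈ 1.02 V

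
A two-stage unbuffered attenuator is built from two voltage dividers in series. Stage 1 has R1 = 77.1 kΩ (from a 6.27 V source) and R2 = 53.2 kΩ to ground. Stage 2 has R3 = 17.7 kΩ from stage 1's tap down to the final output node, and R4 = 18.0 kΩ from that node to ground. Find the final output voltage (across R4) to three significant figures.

Stage 2 presents R3+R4 = 35.70 kΩ as a load on stage 1's tap.
Stage 1's lower leg becomes R2‖(R3+R4) = 21.36 kΩ, so V_mid = 6.27 × 21.36/98.46 = 1.360 V.
Stage 2 is itself unloaded: V_out = V_mid × R4/(R3+R4) = 1.360 × 18.0/35.70 = 0.686 V.

V_out ≈ 0.686 V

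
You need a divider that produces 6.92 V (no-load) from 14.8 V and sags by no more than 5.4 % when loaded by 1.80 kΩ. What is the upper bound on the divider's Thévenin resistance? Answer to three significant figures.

R_th ≤ 103 Ω

Loading drop = R_th/(R_th + R_L) ≤ 0.0540, so R_th ≤ R_L · ε/(1−ε) = 1.80 kΩ × 0.0540/0.9460 = 103 Ω.
(Any R1, R2 with R2/(R1+R2) = 0.468 and R1‖R2 ≤ 103 Ω will meet the spec.)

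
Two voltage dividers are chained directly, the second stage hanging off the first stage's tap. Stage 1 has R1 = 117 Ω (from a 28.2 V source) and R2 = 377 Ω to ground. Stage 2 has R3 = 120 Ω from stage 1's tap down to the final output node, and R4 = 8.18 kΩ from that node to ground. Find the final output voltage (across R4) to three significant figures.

V_out ≈ 21.0 V

Stage 2 presents R3+R4 = 8300 Ω as a load on stage 1's tap.
Stage 1's lower leg becomes R2‖(R3+R4) = 360.6 Ω, so V_mid = 28.2 × 360.6/477.6 = 21.29 V.
Stage 2 is itself unloaded: V_out = V_mid × R4/(R3+R4) = 21.29 × 8180/8300 = 21.0 V.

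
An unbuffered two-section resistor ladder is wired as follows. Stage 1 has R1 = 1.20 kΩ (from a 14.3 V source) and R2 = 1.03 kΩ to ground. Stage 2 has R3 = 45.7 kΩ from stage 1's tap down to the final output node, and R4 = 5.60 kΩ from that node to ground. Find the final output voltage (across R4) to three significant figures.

Stage 2 presents R3+R4 = 51.30 kΩ as a load on stage 1's tap.
Stage 1's lower leg becomes R2‖(R3+R4) = 1.010 kΩ, so V_mid = 14.3 × 1.010/2.210 = 6.534 V.
Stage 2 is itself unloaded: V_out = V_mid × R4/(R3+R4) = 6.534 × 5.60/51.30 = 0.713 V.

V_out ≈ 0.713 V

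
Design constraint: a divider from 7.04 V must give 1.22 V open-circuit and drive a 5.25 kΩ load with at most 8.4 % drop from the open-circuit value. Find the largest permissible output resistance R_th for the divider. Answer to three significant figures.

Loading drop = R_th/(R_th + R_L) ≤ 0.0840, so R_th ≤ R_L · ε/(1−ε) = 5.25 kΩ × 0.0840/0.9160 = 481 Ω.
(Any R1, R2 with R2/(R1+R2) = 0.173 and R1‖R2 ≤ 481 Ω will meet the spec.)

R_th ≤ 481 Ω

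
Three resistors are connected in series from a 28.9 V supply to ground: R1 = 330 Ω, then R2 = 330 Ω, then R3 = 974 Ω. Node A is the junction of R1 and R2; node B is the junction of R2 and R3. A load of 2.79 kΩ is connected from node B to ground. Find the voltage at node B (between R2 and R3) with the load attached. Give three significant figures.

V ≈ 15.1 V

At node B, R3 is in parallel with the load: R3‖R_L = 722.0 Ω.
Below node A the resistance is R2 + (R3‖R_L) = 1052 Ω, so V_A = 28.9 × 1052/1382 = 22.00 V.
Then V_B = V_A × (R3‖R_L)/(R2 + R3‖R_L) = 22.00 × 722.0/1052 = 15.1 V.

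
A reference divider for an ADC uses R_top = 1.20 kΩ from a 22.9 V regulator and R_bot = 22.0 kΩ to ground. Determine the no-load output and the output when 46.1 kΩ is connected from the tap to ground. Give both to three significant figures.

Unloaded: 21.7 V; loaded: 21.2 V

Open-circuit: V = 22.9 × 22.0/(1.20 + 22.0) = 21.7 V.
With the load, R_bot becomes R_bot‖R_L = 14.89 kΩ, so V = 22.9 × 14.89/16.09 = 21.2 V.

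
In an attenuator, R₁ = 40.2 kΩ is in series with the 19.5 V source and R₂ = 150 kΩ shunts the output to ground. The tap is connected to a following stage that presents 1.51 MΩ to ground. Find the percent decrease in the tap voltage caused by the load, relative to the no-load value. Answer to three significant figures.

The divider's output (Thévenin) resistance is R₁‖R₂ = 31.70 kΩ.
Fractional drop under load = R_th/(R_th + R_L) = 31.70 / (31.70 + 1510) = 0.02056.
So the output falls by 2.06 %.

2.06 %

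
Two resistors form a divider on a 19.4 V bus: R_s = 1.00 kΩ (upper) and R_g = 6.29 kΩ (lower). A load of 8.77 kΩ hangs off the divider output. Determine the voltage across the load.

The load sits in parallel with R_g: R_g‖R_L = (6.29 × 8.77) / (6.29 + 8.77) = 3.663 kΩ.
V_out = 19.4 × 3.663 / (1.00 + 3.663) = 19.4 × 3.663/4.663 = 15.2 V.

V_out ≈ 15.2 V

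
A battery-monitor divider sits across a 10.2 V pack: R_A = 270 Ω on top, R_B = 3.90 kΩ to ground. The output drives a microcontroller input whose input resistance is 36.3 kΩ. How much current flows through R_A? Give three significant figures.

I ≈ 2.69 mA

R_B‖R_L = 3522 Ω, so the source sees R_A + R_B‖R_L = 3792 Ω.
I = 10.2 V / 3792 Ω = 2.69 mA.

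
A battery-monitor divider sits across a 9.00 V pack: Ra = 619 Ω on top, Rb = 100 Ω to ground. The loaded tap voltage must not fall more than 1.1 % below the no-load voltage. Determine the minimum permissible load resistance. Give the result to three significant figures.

R_L(min) ≈ 7.74 kΩ

Output resistance R_th = Ra‖Rb = (619 × 100)/719.0 = 86.09 Ω.
The fractional drop is R_th/(R_th + R_L); requiring this ≤ 0.0110 gives R_L ≥ R_th(1/0.0110 − 1) = 86.09 × 89.91 = 7.74 kΩ.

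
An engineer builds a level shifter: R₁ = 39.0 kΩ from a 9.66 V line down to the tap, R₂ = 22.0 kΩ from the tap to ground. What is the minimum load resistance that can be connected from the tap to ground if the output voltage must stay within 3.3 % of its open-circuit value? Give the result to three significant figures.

Output resistance R_th = R₁‖R₂ = (39.0 × 22.0)/61.00 = 14.07 kΩ.
The fractional drop is R_th/(R_th + R_L); requiring this ≤ 0.0330 gives R_L ≥ R_th(1/0.0330 − 1) = 14.07 × 29.30 = 412 kΩ.

R_L(min) ≈ 412 kΩ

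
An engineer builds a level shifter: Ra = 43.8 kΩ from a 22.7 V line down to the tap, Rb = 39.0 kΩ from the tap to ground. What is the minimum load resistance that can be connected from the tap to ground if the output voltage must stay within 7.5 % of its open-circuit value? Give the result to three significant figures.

R_L(min) ≈ 254 kΩ

Output resistance R_th = Ra‖Rb = (43.8 × 39.0)/82.80 = 20.63 kΩ.
The fractional drop is R_th/(R_th + R_L); requiring this ≤ 0.0750 gives R_L ≥ R_th(1/0.0750 − 1) = 20.63 × 12.33 = 254 kΩ.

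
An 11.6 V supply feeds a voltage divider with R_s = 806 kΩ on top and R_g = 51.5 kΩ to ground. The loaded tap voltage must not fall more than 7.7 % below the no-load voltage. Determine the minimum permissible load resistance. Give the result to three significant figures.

R_L(min) ≈ 580 kΩ

Output resistance R_th = R_s‖R_g = (806 × 51.5)/857.5 = 48.41 kΩ.
The fractional drop is R_th/(R_th + R_L); requiring this ≤ 0.0770 gives R_L ≥ R_th(1/0.0770 − 1) = 48.41 × 11.99 = 580 kΩ.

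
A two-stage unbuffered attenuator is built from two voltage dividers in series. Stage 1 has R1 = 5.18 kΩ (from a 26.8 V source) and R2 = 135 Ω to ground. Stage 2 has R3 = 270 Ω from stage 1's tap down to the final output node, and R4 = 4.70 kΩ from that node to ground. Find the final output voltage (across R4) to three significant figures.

V_out ≈ 0.627 V

Stage 2 presents R3+R4 = 4970 Ω as a load on stage 1's tap.
Stage 1's lower leg becomes R2‖(R3+R4) = 131.4 Ω, so V_mid = 26.8 × 131.4/5311 = 0.6632 V.
Stage 2 is itself unloaded: V_out = V_mid × R4/(R3+R4) = 0.6632 × 4700/4970 = 0.627 V.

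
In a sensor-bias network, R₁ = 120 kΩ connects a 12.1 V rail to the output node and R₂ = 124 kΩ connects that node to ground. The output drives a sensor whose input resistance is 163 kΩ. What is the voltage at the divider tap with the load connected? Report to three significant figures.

The load sits in parallel with R₂: R₂‖R_L = (124 × 163) / (124 + 163) = 70.43 kΩ.
V_out = 12.1 × 70.43 / (120 + 70.43) = 12.1 × 70.43/190.4 = 4.47 V.
(Unloaded it would have been 6.15 V.)

V_out ≈ 4.47 V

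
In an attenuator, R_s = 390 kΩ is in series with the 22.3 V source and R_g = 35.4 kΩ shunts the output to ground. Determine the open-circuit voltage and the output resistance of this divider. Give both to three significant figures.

V_th = 1.86 V, R_th = 32.5 kΩ

V_th is the open-circuit tap voltage: 22.3 × 35.4/(390 + 35.4) = 1.86 V.
With the supply zeroed, R_s and R_g appear in parallel from the tap: R_th = R_s‖R_g = (390 × 35.4)/425.4 = 32.5 kΩ.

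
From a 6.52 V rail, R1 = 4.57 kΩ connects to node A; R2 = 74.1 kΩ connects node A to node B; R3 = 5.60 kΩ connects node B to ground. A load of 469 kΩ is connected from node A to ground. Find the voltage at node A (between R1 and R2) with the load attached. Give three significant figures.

V ≈ 6.11 V

Below node A the series string R2+R3 = 79.70 kΩ sits in parallel with the 469 kΩ load: 68.12 kΩ.
V_A = 6.52 × 68.12/(4.57 + 68.12) = 6.11 V.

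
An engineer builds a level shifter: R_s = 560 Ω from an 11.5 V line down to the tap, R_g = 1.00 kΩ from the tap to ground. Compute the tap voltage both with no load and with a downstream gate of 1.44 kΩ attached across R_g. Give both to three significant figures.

Open-circuit: V = 11.5 × 1000/(560 + 1000) = 7.37 V.
With the load, R_g becomes R_g‖R_L = 590.2 Ω, so V = 11.5 × 590.2/1150 = 5.90 V.

Unloaded: 7.37 V; loaded: 5.90 V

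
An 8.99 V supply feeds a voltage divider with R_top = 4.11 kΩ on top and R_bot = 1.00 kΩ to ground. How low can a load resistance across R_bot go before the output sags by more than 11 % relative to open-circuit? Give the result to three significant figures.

Output resistance R_th = R_top‖R_bot = (4110 × 1000)/5110 = 804.3 Ω.
The fractional drop is R_th/(R_th + R_L); requiring this ≤ 0.110 gives R_L ≥ R_th(1/0.110 − 1) = 804.3 × 8.091 = 6.51 kΩ.

R_L(min) ≈ 6.51 kΩ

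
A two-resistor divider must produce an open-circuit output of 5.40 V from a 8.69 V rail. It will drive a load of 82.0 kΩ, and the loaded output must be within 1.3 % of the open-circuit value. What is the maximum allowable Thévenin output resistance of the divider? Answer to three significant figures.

Loading drop = R_th/(R_th + R_L) ≤ 0.0130, so R_th ≤ R_L · ε/(1−ε) = 82.0 kΩ × 0.0130/0.9870 = 1.08 kΩ.

R_th ≤ 1.08 kΩ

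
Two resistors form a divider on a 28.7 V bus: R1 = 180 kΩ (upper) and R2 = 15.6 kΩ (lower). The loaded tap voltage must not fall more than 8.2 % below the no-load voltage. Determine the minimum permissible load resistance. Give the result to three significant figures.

R_L(min) ≈ 161 kΩ

Output resistance R_th = R1‖R2 = (180 × 15.6)/195.6 = 14.36 kΩ.
The fractional drop is R_th/(R_th + R_L); requiring this ≤ 0.0820 gives R_L ≥ R_th(1/0.0820 − 1) = 14.36 × 11.20 = 161 kΩ.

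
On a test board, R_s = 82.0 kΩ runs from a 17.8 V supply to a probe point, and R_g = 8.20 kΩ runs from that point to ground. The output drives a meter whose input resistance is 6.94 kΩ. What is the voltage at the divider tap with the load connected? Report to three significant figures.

V_out ≈ 0.780 V

The load sits in parallel with R_g: R_g‖R_L = (8.20 × 6.94) / (8.20 + 6.94) = 3.759 kΩ.
V_out = 17.8 × 3.759 / (82.0 + 3.759) = 17.8 × 3.759/85.76 = 0.780 V.
(Unloaded it would have been 1.62 V.)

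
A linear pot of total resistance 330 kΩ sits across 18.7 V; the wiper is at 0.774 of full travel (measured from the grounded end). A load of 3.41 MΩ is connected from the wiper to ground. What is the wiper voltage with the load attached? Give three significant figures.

V ≈ 14.2 V

The wiper splits the pot into (1−α)R = 74.58 kΩ above and αR = 255.4 kΩ below.
Lower section ‖ load = 237.6 kΩ.
V_wiper = 18.7 × 237.6/(74.58 + 237.6) = 14.2 V.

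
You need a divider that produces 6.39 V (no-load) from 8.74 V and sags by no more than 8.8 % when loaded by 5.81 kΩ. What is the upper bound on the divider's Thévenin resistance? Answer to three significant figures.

R_th ≤ 561 Ω

Loading drop = R_th/(R_th + R_L) ≤ 0.0880, so R_th ≤ R_L · ε/(1−ε) = 5.81 kΩ × 0.0880/0.9120 = 561 Ω.
(Any R1, R2 with R2/(R1+R2) = 0.731 and R1‖R2 ≤ 561 Ω will meet the spec.)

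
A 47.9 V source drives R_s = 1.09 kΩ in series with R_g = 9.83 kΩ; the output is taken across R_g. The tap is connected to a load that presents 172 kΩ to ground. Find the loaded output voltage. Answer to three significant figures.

V_out ≈ 42.9 V

The load sits in parallel with R_g: R_g‖R_L = (9.83 × 172) / (9.83 + 172) = 9.299 kΩ.
V_out = 47.9 × 9.299 / (1.09 + 9.299) = 47.9 × 9.299/10.39 = 42.9 V.
(Unloaded it would have been 43.1 V.)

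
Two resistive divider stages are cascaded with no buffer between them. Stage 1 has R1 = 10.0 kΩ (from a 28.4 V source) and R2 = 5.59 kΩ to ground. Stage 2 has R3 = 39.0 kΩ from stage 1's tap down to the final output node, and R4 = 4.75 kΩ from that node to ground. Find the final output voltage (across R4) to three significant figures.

V_out ≈ 1.02 V

Stage 2 presents R3+R4 = 43.75 kΩ as a load on stage 1's tap.
Stage 1's lower leg becomes R2‖(R3+R4) = 4.957 kΩ, so V_mid = 28.4 × 4.957/14.96 = 9.412 V.
Stage 2 is itself unloaded: V_out = V_mid × R4/(R3+R4) = 9.412 × 4.75/43.75 = 1.02 V.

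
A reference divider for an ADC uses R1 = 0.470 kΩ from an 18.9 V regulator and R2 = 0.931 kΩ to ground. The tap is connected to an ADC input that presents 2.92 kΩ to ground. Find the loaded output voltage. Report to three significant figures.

The load sits in parallel with R2: R2‖R_L = (931 × 2920) / (931 + 2920) = 705.9 Ω.
V_out = 18.9 × 705.9 / (470 + 705.9) = 18.9 × 705.9/1176 = 11.3 V.

V_out ≈ 11.3 V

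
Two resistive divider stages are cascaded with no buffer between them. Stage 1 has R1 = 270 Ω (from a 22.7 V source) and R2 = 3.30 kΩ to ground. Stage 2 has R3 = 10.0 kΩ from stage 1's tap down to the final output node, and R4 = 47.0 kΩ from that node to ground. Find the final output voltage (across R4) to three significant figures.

V_out ≈ 17.2 V

Stage 2 presents R3+R4 = 57000 Ω as a load on stage 1's tap.
Stage 1's lower leg becomes R2‖(R3+R4) = 3119 Ω, so V_mid = 22.7 × 3119/3389 = 20.89 V.
Stage 2 is itself unloaded: V_out = V_mid × R4/(R3+R4) = 20.89 × 47000/57000 = 17.2 V.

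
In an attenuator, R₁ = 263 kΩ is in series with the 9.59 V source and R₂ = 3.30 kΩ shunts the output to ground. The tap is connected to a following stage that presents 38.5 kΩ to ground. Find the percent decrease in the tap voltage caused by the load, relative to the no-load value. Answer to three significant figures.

The divider's output (Thévenin) resistance is R₁‖R₂ = 3.259 kΩ.
Fractional drop under load = R_th/(R_th + R_L) = 3.259 / (3.259 + 38.5) = 0.07805.
So the output falls by 7.80 %.

7.80 %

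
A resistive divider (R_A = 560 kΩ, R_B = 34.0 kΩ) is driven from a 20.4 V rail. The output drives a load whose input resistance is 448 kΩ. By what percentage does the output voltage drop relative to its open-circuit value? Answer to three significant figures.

The divider's output (Thévenin) resistance is R_A‖R_B = 32.05 kΩ.
Fractional drop under load = R_th/(R_th + R_L) = 32.05 / (32.05 + 448) = 0.06677.
So the output falls by 6.68 %.

6.68 %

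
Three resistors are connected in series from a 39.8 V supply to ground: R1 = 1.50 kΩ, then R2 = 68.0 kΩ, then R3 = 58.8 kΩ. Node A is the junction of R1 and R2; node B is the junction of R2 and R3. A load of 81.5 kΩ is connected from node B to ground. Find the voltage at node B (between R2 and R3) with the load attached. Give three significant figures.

At node B, R3 is in parallel with the load: R3‖R_L = 34.16 kΩ.
Below node A the resistance is R2 + (R3‖R_L) = 102.2 kΩ, so V_A = 39.8 × 102.2/103.7 = 39.22 V.
Then V_B = V_A × (R3‖R_L)/(R2 + R3‖R_L) = 39.22 × 34.16/102.2 = 13.1 V.

V ≈ 13.1 V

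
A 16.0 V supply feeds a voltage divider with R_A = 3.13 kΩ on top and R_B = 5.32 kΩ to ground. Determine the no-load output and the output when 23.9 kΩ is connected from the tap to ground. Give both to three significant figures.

Unloaded: 10.1 V; loaded: 9.31 V

Open-circuit: V = 16.0 × 5.32/(3.13 + 5.32) = 10.1 V.
With the load, R_B becomes R_B‖R_L = 4.351 kΩ, so V = 16.0 × 4.351/7.481 = 9.31 V.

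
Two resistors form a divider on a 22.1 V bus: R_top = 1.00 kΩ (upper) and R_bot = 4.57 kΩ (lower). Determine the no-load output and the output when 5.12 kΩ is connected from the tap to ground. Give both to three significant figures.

Open-circuit: V = 22.1 × 4.57/(1.00 + 4.57) = 18.1 V.
With the load, R_bot becomes R_bot‖R_L = 2.415 kΩ, so V = 22.1 × 2.415/3.415 = 15.6 V.

Unloaded: 18.1 V; loaded: 15.6 V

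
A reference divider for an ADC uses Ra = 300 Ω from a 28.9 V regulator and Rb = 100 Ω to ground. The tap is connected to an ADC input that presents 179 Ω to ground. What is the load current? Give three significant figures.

I_L ≈ 28.4 mA

Rb‖R_L = 64.16 Ω; V_out = 28.9 × 64.16/364.2 = 5.092 V.
I_L = V_out / R_L = 5.092 / 179 Ω = 28.4 mA.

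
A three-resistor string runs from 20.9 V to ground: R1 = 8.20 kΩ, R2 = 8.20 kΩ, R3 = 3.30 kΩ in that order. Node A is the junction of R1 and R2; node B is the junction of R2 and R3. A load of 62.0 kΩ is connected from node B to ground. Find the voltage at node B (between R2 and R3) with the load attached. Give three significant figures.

V ≈ 3.35 V

At node B, R3 is in parallel with the load: R3‖R_L = 3.133 kΩ.
Below node A the resistance is R2 + (R3‖R_L) = 11.33 kΩ, so V_A = 20.9 × 11.33/19.53 = 12.13 V.
Then V_B = V_A × (R3‖R_L)/(R2 + R3‖R_L) = 12.13 × 3.133/11.33 = 3.35 V.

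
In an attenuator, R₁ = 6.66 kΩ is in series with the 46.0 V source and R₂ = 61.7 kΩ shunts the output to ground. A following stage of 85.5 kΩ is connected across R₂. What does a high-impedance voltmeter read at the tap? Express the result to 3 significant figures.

V_out ≈ 38.8 V

The load sits in parallel with R₂: R₂‖R_L = (61.7 × 85.5) / (61.7 + 85.5) = 35.84 kΩ.
V_out = 46.0 × 35.84 / (6.66 + 35.84) = 46.0 × 35.84/42.50 = 38.8 V.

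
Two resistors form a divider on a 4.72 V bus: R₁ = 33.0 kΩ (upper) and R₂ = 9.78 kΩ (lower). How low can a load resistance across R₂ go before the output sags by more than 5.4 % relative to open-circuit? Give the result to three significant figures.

Output resistance R_th = R₁‖R₂ = (33.0 × 9.78)/42.78 = 7.544 kΩ.
The fractional drop is R_th/(R_th + R_L); requiring this ≤ 0.0540 gives R_L ≥ R_th(1/0.0540 − 1) = 7.544 × 17.52 = 132 kΩ.

R_L(min) ≈ 132 kΩ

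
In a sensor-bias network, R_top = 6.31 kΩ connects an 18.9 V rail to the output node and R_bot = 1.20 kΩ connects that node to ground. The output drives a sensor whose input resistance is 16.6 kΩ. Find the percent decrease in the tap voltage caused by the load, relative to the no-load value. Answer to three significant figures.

The divider's output (Thévenin) resistance is R_top‖R_bot = 1.008 kΩ.
Fractional drop under load = R_th/(R_th + R_L) = 1.008 / (1.008 + 16.6) = 0.05726.
So the output falls by 5.73 %.

5.73 %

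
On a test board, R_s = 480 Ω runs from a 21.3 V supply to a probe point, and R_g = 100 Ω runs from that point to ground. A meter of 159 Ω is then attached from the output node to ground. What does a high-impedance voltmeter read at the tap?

V_out ≈ 2.42 V

The load sits in parallel with R_g: R_g‖R_L = (100 × 159) / (100 + 159) = 61.39 Ω.
V_out = 21.3 × 61.39 / (480 + 61.39) = 21.3 × 61.39/541.4 = 2.42 V.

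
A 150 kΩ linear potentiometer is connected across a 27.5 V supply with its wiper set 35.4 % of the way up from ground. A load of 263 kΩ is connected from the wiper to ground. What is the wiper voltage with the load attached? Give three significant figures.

The wiper splits the pot into (1−α)R = 96.90 kΩ above and αR = 53.10 kΩ below.
Lower section ‖ load = 44.18 kΩ.
V_wiper = 27.5 × 44.18/(96.90 + 44.18) = 8.61 V.

V ≈ 8.61 V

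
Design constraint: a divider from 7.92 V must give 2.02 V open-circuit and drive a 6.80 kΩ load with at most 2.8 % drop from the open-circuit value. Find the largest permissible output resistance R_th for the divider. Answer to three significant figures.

R_th ≤ 196 Ω

Loading drop = R_th/(R_th + R_L) ≤ 0.0280, so R_th ≤ R_L · ε/(1−ε) = 6.80 kΩ × 0.0280/0.9720 = 196 Ω.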